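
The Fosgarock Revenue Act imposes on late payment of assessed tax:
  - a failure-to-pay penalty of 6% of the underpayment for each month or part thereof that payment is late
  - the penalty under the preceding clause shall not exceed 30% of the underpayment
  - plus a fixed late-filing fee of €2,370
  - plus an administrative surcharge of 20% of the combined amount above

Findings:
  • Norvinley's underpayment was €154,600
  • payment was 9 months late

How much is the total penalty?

Accrued rate: 6% × 9 = 54%, capped at 30% → 30%
Failure-to-pay penalty: 30% of €154,600 = €46,380
Penalty before surcharge: €46,380 + €2,370 = €48,750
Administrative surcharge: 20% of €48,750 = €9,750
Total penalty: €48,750 + €9,750 = €58,500

Penalty: €58,500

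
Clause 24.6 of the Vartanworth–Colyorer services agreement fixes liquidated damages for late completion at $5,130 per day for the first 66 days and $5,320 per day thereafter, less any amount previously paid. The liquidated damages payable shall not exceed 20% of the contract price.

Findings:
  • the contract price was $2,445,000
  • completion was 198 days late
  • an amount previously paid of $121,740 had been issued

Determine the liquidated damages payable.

$489,000

First 66 days: 66 × $5,130 = $338,580
Remaining days: (198 − 66) × $5,320 = $702,240
Accrued per-day damages: $338,580 + $702,240 = $1,040,820
Less amount previously paid: $1,040,820 − $121,740 = $919,080
Cap: 20% of $2,445,000 = $489,000
Cap at $489,000: $919,080 exceeds the cap → $489,000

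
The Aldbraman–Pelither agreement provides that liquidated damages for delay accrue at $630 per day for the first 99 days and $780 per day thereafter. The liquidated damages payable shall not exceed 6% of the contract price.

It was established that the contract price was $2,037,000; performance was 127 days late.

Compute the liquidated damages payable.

First 99 days: 99 × $630 = $62,370
Remaining days: (127 − 99) × $780 = $21,840
Accrued per-day damages: $62,370 + $21,840 = $84,210
Cap: 6% of $2,037,000 = $122,220
Cap at $122,220: $84,210 is within the cap, no reduction.

$84,210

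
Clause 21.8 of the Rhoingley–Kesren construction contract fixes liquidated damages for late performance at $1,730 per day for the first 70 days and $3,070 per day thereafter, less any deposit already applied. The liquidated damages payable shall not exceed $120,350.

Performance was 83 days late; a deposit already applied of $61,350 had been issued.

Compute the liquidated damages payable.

First 70 days: 70 × $1,730 = $121,100
Remaining days: (83 − 70) × $3,070 = $39,910
Accrued per-day damages: $121,100 + $39,910 = $161,010
Less deposit already applied: $161,010 − $61,350 = $99,660
Cap at $120,350: $99,660 is within the cap, no reduction.

$99,660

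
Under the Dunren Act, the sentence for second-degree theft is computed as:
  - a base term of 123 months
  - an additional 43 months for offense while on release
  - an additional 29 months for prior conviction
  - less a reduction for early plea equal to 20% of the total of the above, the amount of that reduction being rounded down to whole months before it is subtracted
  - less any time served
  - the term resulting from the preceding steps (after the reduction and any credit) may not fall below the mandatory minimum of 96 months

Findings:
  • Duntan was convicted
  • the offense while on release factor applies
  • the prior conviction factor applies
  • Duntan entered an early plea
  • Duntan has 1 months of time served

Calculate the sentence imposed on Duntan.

Offense while on release enhancement: +43 months
Prior conviction enhancement: +29 months
Adjusted term: 123 months + 43 months + 29 months = 195 months
Early plea reduction: 20% of 195 months = 39 months (rounded down)
After reduction: 195 − 39 = 156 months
Less time served: 156 months − 1 months = 155 months
Minimum 96 months: 155 months meets the minimum, no increase.

Sentence: 155 months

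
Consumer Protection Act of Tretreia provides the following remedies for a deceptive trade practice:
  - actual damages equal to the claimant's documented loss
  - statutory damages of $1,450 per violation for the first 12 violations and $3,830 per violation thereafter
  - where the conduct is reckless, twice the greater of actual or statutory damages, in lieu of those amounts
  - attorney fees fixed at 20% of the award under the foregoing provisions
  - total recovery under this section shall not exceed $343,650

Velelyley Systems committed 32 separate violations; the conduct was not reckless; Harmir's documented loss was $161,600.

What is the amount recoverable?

$306,720

First 12 violations: 12 × $1,450 = $17,400
Remaining violations: (32 − 12) × $3,830 = $76,600
Statutory damages: $17,400 + $76,600 = $94,000
Conduct not reckless: the in-lieu enhancement does not apply.
Actual plus statutory damages: $161,600 + $94,000 = $255,600
Attorney fees: 20% of $255,600 = $51,120
Total before cap: $255,600 + $51,120 = $306,720
Cap at $343,650: $306,720 is within the cap, no reduction.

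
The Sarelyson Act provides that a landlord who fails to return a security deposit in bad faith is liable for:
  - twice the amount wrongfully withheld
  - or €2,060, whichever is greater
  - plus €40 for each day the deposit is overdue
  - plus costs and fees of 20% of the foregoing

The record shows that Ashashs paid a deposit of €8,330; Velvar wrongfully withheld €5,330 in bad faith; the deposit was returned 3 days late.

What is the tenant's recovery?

€12,936

Doubled: 2 × €5,330 = €10,660
Minimum €2,060: €10,660 meets the minimum, no increase.
Late-return penalty: 3 × €40 = €120
Damages plus late penalty: €10,660 + €120 = €10,780
Costs and fees: 20% of €10,780 = €2,156
Total recovery: €10,780 + €2,156 = €12,936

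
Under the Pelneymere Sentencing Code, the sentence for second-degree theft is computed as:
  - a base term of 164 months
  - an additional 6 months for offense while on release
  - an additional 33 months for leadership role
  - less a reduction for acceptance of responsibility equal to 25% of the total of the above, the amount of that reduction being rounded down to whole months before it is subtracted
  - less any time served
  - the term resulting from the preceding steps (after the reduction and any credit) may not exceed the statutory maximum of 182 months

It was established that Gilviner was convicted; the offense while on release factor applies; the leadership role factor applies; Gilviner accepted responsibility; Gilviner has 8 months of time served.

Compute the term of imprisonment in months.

145 months

Offense while on release enhancement: +6 months
Leadership role enhancement: +33 months
Adjusted term: 164 months + 6 months + 33 months = 203 months
Acceptance of responsibility reduction: 25% of 203 months = 50 months (rounded down)
After reduction: 203 − 50 = 153 months
Less time served: 153 months − 8 months = 145 months
Cap at 182 months: 145 months is within the cap, no reduction.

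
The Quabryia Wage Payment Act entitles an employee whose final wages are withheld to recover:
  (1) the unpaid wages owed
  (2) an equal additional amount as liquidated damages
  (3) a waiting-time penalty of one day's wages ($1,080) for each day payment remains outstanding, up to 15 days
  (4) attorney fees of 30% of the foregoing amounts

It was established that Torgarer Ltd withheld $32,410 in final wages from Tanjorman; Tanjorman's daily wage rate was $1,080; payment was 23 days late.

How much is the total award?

Liquidated damages (equal amount): $32,410
Penalty days: min(23, 15) = 15
Waiting-time penalty: 15 × $1,080 = $16,200
Subtotal: $32,410 + $32,410 + $16,200 = $81,020
Attorney fees: 30% of $81,020 = $24,306
Total award: $81,020 + $24,306 = $105,326

$105,326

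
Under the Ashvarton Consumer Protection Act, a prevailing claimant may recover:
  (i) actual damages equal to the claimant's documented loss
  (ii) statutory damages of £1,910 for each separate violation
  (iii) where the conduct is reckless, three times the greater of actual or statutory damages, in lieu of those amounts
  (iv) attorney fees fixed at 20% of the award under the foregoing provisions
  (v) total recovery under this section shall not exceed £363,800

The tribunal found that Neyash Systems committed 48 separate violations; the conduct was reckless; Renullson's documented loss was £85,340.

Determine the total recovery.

Statutory damages: 48 × £1,910 = £91,680
Greater of actual damages (£85,340) or statutory damages (£91,680): £91,680
Trebled: 3 × £91,680 = £275,040
Attorney fees: 20% of £275,040 = £55,008
Total before cap: £275,040 + £55,008 = £330,048
Cap at £363,800: £330,048 is within the cap, no reduction.

£330,048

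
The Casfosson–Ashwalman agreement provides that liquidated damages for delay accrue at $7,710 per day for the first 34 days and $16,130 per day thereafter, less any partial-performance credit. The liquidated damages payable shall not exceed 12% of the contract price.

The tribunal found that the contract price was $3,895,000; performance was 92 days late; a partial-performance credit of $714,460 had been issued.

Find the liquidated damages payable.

$467,400

First 34 days: 34 × $7,710 = $262,140
Remaining days: (92 − 34) × $16,130 = $935,540
Accrued per-day damages: $262,140 + $935,540 = $1,197,680
Less partial-performance credit: $1,197,680 − $714,460 = $483,220
Cap: 12% of $3,895,000 = $467,400
Cap at $467,400: $483,220 exceeds the cap → $467,400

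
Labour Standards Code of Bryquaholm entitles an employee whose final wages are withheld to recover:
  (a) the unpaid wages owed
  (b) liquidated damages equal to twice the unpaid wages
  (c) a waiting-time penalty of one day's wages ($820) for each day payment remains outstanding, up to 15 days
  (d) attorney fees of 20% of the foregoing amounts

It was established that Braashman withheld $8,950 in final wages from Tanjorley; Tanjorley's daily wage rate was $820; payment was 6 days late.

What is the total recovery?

$38,124

Doubled: 2 × $8,950 = $17,900
Penalty days: min(6, 15) = 6
Waiting-time penalty: 6 × $820 = $4,920
Subtotal: $8,950 + $17,900 + $4,920 = $31,770
Attorney fees: 20% of $31,770 = $6,354
Total award: $31,770 + $6,354 = $38,124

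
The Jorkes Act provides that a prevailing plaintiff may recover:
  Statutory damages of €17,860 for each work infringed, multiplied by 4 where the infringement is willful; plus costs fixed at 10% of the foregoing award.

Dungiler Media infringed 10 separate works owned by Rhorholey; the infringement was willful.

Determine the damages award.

Statutory damages: 10 × €17,860 = €178,600
Multiplied by 4: 4 × €178,600 = €714,400
Costs: 10% of €714,400 = €71,440
Award plus costs: €714,400 + €71,440 = €785,840

€785,840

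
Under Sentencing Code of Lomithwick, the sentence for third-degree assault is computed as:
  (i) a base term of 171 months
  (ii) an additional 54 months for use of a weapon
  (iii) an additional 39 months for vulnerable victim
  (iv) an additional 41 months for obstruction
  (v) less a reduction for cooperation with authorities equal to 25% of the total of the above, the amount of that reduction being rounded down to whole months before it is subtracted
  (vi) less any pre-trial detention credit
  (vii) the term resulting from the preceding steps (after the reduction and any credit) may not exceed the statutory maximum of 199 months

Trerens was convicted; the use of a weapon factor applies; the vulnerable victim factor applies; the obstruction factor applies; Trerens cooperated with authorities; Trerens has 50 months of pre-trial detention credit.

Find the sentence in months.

179 months

Use of a weapon enhancement: +54 months
Vulnerable victim enhancement: +39 months
Obstruction enhancement: +41 months
Adjusted term: 171 months + 54 months + 39 months + 41 months = 305 months
Cooperation with authorities reduction: 25% of 305 months = 76 months (rounded down)
After reduction: 305 − 76 = 229 months
Less pre-trial detention credit: 229 months − 50 months = 179 months
Cap at 199 months: 179 months is within the cap, no reduction.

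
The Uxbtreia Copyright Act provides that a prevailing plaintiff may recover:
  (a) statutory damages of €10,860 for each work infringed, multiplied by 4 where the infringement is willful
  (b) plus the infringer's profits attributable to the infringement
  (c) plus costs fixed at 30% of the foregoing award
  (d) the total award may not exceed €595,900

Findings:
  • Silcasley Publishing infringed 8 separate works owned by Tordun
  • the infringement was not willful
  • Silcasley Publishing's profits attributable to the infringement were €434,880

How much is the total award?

€595,900

Statutory damages: 8 × €10,860 = €86,880
Infringement not willful: no ×4 enhancement.
Combined award: €86,880 + €434,880 = €521,760
Costs: 30% of €521,760 = €156,528
Award plus costs: €521,760 + €156,528 = €678,288
Cap at €595,900: €678,288 exceeds the cap → €595,900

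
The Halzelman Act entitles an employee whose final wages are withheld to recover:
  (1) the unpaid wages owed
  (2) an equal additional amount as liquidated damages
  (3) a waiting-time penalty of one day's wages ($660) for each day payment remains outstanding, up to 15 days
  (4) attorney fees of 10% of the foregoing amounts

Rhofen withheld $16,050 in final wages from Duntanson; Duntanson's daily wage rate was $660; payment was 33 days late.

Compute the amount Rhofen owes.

$46,200

Liquidated damages (equal amount): $16,050
Penalty days: min(33, 15) = 15
Waiting-time penalty: 15 × $660 = $9,900
Subtotal: $16,050 + $16,050 + $9,900 = $42,000
Attorney fees: 10% of $42,000 = $4,200
Total award: $42,000 + $4,200 = $46,200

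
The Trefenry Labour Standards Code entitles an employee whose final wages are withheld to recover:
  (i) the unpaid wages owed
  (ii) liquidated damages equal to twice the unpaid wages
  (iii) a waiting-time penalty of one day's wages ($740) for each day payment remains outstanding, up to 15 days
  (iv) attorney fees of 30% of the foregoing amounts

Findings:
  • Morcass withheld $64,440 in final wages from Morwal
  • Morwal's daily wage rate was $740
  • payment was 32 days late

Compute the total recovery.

Doubled: 2 × $64,440 = $128,880
Penalty days: min(32, 15) = 15
Waiting-time penalty: 15 × $740 = $11,100
Subtotal: $64,440 + $128,880 + $11,100 = $204,420
Attorney fees: 30% of $204,420 = $61,326
Total award: $204,420 + $61,326 = $265,746

$265,746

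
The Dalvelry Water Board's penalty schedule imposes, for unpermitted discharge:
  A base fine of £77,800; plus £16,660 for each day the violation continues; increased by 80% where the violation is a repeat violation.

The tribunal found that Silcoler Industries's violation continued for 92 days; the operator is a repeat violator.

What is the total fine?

Per-day component: 92 × £16,660 = £1,532,720
Base plus per-day: £77,800 + £1,532,720 = £1,610,520
Enhancement: 80% of £1,610,520 = £1,288,416
Enhanced fine: £1,610,520 + £1,288,416 = £2,898,936

£2,898,936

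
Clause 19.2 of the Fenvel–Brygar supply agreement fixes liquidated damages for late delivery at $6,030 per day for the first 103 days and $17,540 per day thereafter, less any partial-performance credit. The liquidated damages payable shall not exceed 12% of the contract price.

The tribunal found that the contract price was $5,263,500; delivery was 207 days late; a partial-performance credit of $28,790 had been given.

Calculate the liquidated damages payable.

$631,620

First 103 days: 103 × $6,030 = $621,090
Remaining days: (207 − 103) × $17,540 = $1,824,160
Accrued per-day damages: $621,090 + $1,824,160 = $2,445,250
Less partial-performance credit: $2,445,250 − $28,790 = $2,416,460
Cap: 12% of $5,263,500 = $631,620
Cap at $631,620: $2,416,460 exceeds the cap → $631,620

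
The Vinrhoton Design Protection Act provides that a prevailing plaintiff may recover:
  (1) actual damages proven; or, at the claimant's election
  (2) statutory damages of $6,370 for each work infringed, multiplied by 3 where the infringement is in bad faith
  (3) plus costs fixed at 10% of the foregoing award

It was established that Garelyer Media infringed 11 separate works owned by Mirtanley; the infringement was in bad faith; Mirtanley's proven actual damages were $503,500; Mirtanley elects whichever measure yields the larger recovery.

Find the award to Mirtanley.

$553,850

Statutory damages: 11 × $6,370 = $70,070
Trebled: 3 × $70,070 = $210,210
Greater of actual damages ($503,500) or enhanced statutory damages ($210,210): $503,500
Costs: 10% of $503,500 = $50,350
Award plus costs: $503,500 + $50,350 = $553,850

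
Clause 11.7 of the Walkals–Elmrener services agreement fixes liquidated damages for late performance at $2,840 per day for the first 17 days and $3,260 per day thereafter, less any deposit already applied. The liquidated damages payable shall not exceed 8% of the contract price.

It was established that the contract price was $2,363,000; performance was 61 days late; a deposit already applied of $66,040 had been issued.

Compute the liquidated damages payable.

$125,680

First 17 days: 17 × $2,840 = $48,280
Remaining days: (61 − 17) × $3,260 = $143,440
Accrued per-day damages: $48,280 + $143,440 = $191,720
Less deposit already applied: $191,720 − $66,040 = $125,680
Cap: 8% of $2,363,000 = $189,040
Cap at $189,040: $125,680 is within the cap, no reduction.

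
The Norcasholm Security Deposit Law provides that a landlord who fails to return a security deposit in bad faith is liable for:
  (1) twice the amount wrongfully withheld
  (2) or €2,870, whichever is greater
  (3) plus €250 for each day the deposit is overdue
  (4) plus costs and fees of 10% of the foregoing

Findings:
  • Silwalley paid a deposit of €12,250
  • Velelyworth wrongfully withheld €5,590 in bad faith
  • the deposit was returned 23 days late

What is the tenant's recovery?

€18,623

Doubled: 2 × €5,590 = €11,180
Minimum €2,870: €11,180 meets the minimum, no increase.
Late-return penalty: 23 × €250 = €5,750
Damages plus late penalty: €11,180 + €5,750 = €16,930
Costs and fees: 10% of €16,930 = €1,693
Total recovery: €16,930 + €1,693 = €18,623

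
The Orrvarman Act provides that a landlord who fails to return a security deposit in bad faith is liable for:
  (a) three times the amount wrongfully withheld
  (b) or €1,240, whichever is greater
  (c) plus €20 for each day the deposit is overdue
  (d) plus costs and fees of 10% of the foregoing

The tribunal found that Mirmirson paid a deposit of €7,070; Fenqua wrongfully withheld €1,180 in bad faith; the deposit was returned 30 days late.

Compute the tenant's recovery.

Recovery: €4,554

Trebled: 3 × €1,180 = €3,540
Minimum €1,240: €3,540 meets the minimum, no increase.
Late-return penalty: 30 × €20 = €600
Damages plus late penalty: €3,540 + €600 = €4,140
Costs and fees: 10% of €4,140 = €414
Total recovery: €4,140 + €414 = €4,554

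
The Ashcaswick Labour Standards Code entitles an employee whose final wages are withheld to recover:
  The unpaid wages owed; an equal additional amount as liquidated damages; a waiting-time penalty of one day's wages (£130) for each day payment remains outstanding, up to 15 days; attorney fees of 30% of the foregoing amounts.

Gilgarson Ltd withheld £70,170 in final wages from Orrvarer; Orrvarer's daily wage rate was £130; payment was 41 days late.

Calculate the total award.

Liquidated damages (equal amount): £70,170
Penalty days: min(41, 15) = 15
Waiting-time penalty: 15 × £130 = £1,950
Subtotal: £70,170 + £70,170 + £1,950 = £142,290
Attorney fees: 30% of £142,290 = £42,687
Total award: £142,290 + £42,687 = £184,977

Total award: £184,977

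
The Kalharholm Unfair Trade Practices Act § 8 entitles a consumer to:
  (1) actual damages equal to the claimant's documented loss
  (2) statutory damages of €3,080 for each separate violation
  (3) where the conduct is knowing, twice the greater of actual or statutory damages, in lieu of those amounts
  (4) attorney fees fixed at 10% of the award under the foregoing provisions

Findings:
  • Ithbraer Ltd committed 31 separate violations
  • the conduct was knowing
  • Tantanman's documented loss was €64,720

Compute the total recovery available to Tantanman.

Statutory damages: 31 × €3,080 = €95,480
Greater of actual damages (€64,720) or statutory damages (€95,480): €95,480
Doubled: 2 × €95,480 = €190,960
Attorney fees: 10% of €190,960 = €19,096
Total recovery: €190,960 + €19,096 = €210,056

€210,056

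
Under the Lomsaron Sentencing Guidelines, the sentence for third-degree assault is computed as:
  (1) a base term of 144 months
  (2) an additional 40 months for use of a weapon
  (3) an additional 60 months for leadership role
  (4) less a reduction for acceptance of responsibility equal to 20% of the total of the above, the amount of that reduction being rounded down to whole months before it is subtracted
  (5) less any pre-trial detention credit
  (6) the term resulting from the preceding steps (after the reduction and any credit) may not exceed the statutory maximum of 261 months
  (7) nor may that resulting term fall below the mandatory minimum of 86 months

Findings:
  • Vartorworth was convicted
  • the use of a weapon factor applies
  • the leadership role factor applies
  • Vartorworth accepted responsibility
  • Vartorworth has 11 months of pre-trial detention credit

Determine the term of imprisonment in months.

Use of a weapon enhancement: +40 months
Leadership role enhancement: +60 months
Adjusted term: 144 months + 40 months + 60 months = 244 months
Acceptance of responsibility reduction: 20% of 244 months = 48 months (rounded down)
After reduction: 244 − 48 = 196 months
Less pre-trial detention credit: 196 months − 11 months = 185 months
Cap at 261 months: 185 months is within the cap, no reduction.
Minimum 86 months: 185 months meets the minimum, no increase.

185 months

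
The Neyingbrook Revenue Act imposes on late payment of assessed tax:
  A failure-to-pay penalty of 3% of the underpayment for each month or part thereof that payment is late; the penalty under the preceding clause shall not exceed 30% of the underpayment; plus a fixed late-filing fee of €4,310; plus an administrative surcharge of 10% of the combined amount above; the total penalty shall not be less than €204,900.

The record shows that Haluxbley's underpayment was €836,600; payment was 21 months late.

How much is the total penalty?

€280,819

Accrued rate: 3% × 21 = 63%, capped at 30% → 30%
Failure-to-pay penalty: 30% of €836,600 = €250,980
Penalty before surcharge: €250,980 + €4,310 = €255,290
Administrative surcharge: 10% of €255,290 = €25,529
Total penalty: €255,290 + €25,529 = €280,819
Minimum €204,900: €280,819 meets the minimum, no increase.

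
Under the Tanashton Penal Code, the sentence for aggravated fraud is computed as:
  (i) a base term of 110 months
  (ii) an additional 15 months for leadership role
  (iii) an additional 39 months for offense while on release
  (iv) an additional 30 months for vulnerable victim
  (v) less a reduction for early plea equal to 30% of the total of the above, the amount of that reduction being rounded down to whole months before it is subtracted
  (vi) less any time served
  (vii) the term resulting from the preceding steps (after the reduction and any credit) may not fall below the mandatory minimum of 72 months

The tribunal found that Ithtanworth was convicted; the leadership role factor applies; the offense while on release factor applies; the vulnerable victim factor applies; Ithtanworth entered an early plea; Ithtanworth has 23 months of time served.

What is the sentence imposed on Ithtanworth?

Leadership role enhancement: +15 months
Offense while on release enhancement: +39 months
Vulnerable victim enhancement: +30 months
Adjusted term: 110 months + 15 months + 39 months + 30 months = 194 months
Early plea reduction: 30% of 194 months = 58 months (rounded down)
After reduction: 194 − 58 = 136 months
Less time served: 136 months − 23 months = 113 months
Minimum 72 months: 113 months meets the minimum, no increase.

113 months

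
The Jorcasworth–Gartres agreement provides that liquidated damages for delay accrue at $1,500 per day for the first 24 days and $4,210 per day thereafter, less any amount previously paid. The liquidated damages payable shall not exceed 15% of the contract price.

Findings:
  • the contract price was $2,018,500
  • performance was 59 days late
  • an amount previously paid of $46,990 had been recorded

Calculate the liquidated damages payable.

First 24 days: 24 × $1,500 = $36,000
Remaining days: (59 − 24) × $4,210 = $147,350
Accrued per-day damages: $36,000 + $147,350 = $183,350
Less amount previously paid: $183,350 − $46,990 = $136,360
Cap: 15% of $2,018,500 = $302,775
Cap at $302,775: $136,360 is within the cap, no reduction.

Liquidated damages: $136,360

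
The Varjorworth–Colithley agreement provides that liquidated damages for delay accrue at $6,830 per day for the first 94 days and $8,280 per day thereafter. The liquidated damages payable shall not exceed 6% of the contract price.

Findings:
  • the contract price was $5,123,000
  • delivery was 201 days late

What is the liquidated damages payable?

First 94 days: 94 × $6,830 = $642,020
Remaining days: (201 − 94) × $8,280 = $885,960
Accrued per-day damages: $642,020 + $885,960 = $1,527,980
Cap: 6% of $5,123,000 = $307,380
Cap at $307,380: $1,527,980 exceeds the cap → $307,380

Liquidated damages: $307,380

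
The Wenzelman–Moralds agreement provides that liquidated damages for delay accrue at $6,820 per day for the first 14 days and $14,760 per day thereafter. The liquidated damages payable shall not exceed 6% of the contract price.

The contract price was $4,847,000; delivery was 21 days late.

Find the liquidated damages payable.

First 14 days: 14 × $6,820 = $95,480
Remaining days: (21 − 14) × $14,760 = $103,320
Accrued per-day damages: $95,480 + $103,320 = $198,800
Cap: 6% of $4,847,000 = $290,820
Cap at $290,820: $198,800 is within the cap, no reduction.

$198,800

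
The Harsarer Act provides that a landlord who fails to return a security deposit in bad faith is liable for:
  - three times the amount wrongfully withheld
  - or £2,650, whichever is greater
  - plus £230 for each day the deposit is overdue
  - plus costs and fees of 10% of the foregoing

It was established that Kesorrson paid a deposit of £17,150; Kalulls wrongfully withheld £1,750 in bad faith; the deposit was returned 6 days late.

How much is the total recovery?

£7,293

Trebled: 3 × £1,750 = £5,250
Minimum £2,650: £5,250 meets the minimum, no increase.
Late-return penalty: 6 × £230 = £1,380
Damages plus late penalty: £5,250 + £1,380 = £6,630
Costs and fees: 10% of £6,630 = £663
Total recovery: £6,630 + £663 = £7,293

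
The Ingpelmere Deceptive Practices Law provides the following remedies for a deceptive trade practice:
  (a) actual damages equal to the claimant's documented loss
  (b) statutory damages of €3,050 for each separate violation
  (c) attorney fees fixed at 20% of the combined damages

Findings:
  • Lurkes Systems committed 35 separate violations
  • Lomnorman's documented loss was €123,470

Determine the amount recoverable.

Statutory damages: 35 × €3,050 = €106,750
Combined damages: €123,470 + €106,750 = €230,220
Attorney fees: 20% of €230,220 = €46,044
Total recovery: €230,220 + €46,044 = €276,264

€276,264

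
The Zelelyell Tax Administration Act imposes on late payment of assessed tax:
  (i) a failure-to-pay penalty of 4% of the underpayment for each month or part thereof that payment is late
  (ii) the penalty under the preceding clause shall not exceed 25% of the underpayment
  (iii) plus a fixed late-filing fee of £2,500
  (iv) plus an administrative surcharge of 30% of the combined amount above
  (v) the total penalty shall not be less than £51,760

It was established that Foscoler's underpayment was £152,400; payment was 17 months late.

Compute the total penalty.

Penalty: £52,780

Accrued rate: 4% × 17 = 68%, capped at 25% → 25%
Failure-to-pay penalty: 25% of £152,400 = £38,100
Penalty before surcharge: £38,100 + £2,500 = £40,600
Administrative surcharge: 30% of £40,600 = £12,180
Total penalty: £40,600 + £12,180 = £52,780
Minimum £51,760: £52,780 meets the minimum, no increase.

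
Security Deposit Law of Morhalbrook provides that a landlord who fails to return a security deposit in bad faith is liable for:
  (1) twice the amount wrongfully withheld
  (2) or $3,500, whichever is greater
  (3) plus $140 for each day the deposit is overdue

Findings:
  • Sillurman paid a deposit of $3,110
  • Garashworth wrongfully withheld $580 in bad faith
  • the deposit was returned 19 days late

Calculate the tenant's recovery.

$6,160

Doubled: 2 × $580 = $1,160
Minimum $3,500: $1,160 is below the minimum → $3,500
Late-return penalty: 19 × $140 = $2,660
Damages plus late penalty: $3,500 + $2,660 = $6,160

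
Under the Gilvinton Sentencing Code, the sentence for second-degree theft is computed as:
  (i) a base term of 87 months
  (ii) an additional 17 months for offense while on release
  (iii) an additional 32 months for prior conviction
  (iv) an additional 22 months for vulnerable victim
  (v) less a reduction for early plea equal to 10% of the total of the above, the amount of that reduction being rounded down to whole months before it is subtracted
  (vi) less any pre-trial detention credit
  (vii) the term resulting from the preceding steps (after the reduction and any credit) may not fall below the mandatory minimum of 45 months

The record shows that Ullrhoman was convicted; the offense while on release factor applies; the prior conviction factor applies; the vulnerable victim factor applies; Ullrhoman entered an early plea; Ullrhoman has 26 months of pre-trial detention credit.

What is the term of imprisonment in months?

117 months

Offense while on release enhancement: +17 months
Prior conviction enhancement: +32 months
Vulnerable victim enhancement: +22 months
Adjusted term: 87 months + 17 months + 32 months + 22 months = 158 months
Early plea reduction: 10% of 158 months = 15 months (rounded down)
After reduction: 158 − 15 = 143 months
Less pre-trial detention credit: 143 months − 26 months = 117 months
Minimum 45 months: 117 months meets the minimum, no increase.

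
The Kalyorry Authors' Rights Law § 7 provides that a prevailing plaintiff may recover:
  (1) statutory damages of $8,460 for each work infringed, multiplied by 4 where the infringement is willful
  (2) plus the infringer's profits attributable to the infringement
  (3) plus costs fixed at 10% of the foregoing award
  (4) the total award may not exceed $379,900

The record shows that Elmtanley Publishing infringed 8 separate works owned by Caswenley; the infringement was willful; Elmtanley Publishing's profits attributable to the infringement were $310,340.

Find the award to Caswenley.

$379,900

Statutory damages: 8 × $8,460 = $67,680
Multiplied by 4: 4 × $67,680 = $270,720
Combined award: $270,720 + $310,340 = $581,060
Costs: 10% of $581,060 = $58,106
Award plus costs: $581,060 + $58,106 = $639,166
Cap at $379,900: $639,166 exceeds the cap → $379,900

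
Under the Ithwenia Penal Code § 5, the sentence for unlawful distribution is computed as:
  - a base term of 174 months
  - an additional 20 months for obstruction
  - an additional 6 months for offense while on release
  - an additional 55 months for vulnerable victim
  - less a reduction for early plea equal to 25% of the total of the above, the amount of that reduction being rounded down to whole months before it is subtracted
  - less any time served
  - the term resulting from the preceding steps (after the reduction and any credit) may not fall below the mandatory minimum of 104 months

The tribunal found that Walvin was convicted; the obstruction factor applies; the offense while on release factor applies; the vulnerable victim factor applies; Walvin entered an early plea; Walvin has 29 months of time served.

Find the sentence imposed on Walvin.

163 months

Obstruction enhancement: +20 months
Offense while on release enhancement: +6 months
Vulnerable victim enhancement: +55 months
Adjusted term: 174 months + 20 months + 6 months + 55 months = 255 months
Early plea reduction: 25% of 255 months = 63 months (rounded down)
After reduction: 255 − 63 = 192 months
Less time served: 192 months − 29 months = 163 months
Minimum 104 months: 163 months meets the minimum, no increase.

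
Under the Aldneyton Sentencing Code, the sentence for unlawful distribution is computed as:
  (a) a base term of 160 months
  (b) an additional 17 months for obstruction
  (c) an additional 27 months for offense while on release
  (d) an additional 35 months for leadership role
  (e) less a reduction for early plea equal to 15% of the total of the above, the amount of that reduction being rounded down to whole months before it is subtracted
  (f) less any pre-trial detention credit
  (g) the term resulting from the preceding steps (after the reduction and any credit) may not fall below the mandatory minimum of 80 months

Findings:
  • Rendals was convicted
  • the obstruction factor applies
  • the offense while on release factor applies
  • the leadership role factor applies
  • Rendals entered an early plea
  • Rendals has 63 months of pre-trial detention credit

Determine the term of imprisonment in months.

Obstruction enhancement: +17 months
Offense while on release enhancement: +27 months
Leadership role enhancement: +35 months
Adjusted term: 160 months + 17 months + 27 months + 35 months = 239 months
Early plea reduction: 15% of 239 months = 35 months (rounded down)
After reduction: 239 − 35 = 204 months
Less pre-trial detention credit: 204 months − 63 months = 141 months
Minimum 80 months: 141 months meets the minimum, no increase.

141 months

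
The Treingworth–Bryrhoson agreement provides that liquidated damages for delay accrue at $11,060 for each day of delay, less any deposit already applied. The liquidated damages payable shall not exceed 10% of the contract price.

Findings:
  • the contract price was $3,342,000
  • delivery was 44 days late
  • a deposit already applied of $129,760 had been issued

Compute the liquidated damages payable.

Per-day damages: 44 × $11,060 = $486,640
Less deposit already applied: $486,640 − $129,760 = $356,880
Cap: 10% of $3,342,000 = $334,200
Cap at $334,200: $356,880 exceeds the cap → $334,200

$334,200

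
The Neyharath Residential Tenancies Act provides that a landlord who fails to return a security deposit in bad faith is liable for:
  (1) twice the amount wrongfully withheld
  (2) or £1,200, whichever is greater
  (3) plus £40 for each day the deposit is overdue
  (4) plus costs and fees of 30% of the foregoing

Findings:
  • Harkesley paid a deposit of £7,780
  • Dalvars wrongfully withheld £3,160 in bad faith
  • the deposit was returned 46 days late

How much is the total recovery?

Doubled: 2 × £3,160 = £6,320
Minimum £1,200: £6,320 meets the minimum, no increase.
Late-return penalty: 46 × £40 = £1,840
Damages plus late penalty: £6,320 + £1,840 = £8,160
Costs and fees: 30% of £8,160 = £2,448
Total recovery: £8,160 + £2,448 = £10,608

£10,608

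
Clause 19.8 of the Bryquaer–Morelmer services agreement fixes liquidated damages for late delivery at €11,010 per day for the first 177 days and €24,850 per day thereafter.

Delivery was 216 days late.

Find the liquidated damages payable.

First 177 days: 177 × €11,010 = €1,948,770
Remaining days: (216 − 177) × €24,850 = €969,150
Accrued per-day damages: €1,948,770 + €969,150 = €2,917,920

€2,917,920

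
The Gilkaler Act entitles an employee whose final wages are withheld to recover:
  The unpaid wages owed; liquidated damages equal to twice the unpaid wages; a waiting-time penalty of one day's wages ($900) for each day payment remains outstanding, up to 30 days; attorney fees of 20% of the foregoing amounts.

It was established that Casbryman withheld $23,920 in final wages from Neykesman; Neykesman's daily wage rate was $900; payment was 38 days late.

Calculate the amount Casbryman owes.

Doubled: 2 × $23,920 = $47,840
Penalty days: min(38, 30) = 30
Waiting-time penalty: 30 × $900 = $27,000
Subtotal: $23,920 + $47,840 + $27,000 = $98,760
Attorney fees: 20% of $98,760 = $19,752
Total award: $98,760 + $19,752 = $118,512

$118,512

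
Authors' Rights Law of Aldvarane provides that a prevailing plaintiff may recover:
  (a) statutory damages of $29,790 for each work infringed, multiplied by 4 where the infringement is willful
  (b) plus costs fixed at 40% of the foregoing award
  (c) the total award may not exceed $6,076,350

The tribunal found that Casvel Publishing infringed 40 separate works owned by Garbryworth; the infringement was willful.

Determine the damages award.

$6,076,350

Statutory damages: 40 × $29,790 = $1,191,600
Multiplied by 4: 4 × $1,191,600 = $4,766,400
Costs: 40% of $4,766,400 = $1,906,560
Award plus costs: $4,766,400 + $1,906,560 = $6,672,960
Cap at $6,076,350: $6,672,960 exceeds the cap → $6,076,350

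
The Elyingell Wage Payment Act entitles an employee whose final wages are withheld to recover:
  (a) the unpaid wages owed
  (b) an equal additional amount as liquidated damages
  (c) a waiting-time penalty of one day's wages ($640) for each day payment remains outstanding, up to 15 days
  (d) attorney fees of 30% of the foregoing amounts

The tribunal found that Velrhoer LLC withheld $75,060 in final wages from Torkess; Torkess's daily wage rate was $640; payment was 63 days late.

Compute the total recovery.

Liquidated damages (equal amount): $75,060
Penalty days: min(63, 15) = 15
Waiting-time penalty: 15 × $640 = $9,600
Subtotal: $75,060 + $75,060 + $9,600 = $159,720
Attorney fees: 30% of $159,720 = $47,916
Total award: $159,720 + $47,916 = $207,636

Total award: $207,636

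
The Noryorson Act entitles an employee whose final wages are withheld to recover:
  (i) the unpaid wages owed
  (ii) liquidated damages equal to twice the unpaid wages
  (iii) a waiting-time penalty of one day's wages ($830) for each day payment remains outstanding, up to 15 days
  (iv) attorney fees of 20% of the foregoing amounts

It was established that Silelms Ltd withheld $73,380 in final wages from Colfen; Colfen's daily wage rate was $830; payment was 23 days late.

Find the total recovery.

$279,108

Doubled: 2 × $73,380 = $146,760
Penalty days: min(23, 15) = 15
Waiting-time penalty: 15 × $830 = $12,450
Subtotal: $73,380 + $146,760 + $12,450 = $232,590
Attorney fees: 20% of $232,590 = $46,518
Total award: $232,590 + $46,518 = $279,108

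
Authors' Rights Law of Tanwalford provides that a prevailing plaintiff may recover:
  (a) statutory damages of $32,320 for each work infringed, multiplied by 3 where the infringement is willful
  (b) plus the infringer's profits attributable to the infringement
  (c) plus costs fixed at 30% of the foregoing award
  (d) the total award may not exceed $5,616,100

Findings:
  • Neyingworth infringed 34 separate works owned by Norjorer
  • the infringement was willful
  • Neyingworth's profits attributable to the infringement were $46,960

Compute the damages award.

Statutory damages: 34 × $32,320 = $1,098,880
Trebled: 3 × $1,098,880 = $3,296,640
Combined award: $3,296,640 + $46,960 = $3,343,600
Costs: 30% of $3,343,600 = $1,003,080
Award plus costs: $3,343,600 + $1,003,080 = $4,346,680
Cap at $5,616,100: $4,346,680 is within the cap, no reduction.

$4,346,680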